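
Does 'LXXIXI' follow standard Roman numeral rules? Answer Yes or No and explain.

'LXXIXI': I cannot come right after the subtractive pair IX: once I is subtracted in IX, the next symbol must be smaller than I

No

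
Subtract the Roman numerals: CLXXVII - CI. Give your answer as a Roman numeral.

CLXXVII = 177
CI = 101
177 - 101 = 76

LXXVI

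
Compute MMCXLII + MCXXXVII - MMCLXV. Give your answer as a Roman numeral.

MMCXLII = 2142, MCXXXVII = 1137, MMCLXV = 2165
2142 + 1137 = 3279
3279 - 2165 = 1114

MCXIV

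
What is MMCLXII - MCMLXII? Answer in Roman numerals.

MMCLXII = 2162
MCMLXII = 1962
2162 - 1962 = 200

CC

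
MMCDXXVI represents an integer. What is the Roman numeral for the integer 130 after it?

MMCDXXVI = 2426
2426 + 130 = 2556

MMDLVI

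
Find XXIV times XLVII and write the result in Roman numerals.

XXIV = 24
XLVII = 47
24 × 47 = 1128

MCXXVIII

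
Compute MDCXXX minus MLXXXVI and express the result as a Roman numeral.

MDCXXX = 1630
MLXXXVI = 1086
1630 - 1086 = 544

DXLIV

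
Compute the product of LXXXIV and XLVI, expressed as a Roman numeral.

LXXXIV = 84
XLVI = 46
84 × 46 = 3864

MMMDCCCLXIV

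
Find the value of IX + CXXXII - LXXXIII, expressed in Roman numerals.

IX = 9, CXXXII = 132, LXXXIII = 83
9 + 132 = 141
141 - 83 = 58

LVIII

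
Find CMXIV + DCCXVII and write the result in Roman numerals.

CMXIV = 914
DCCXVII = 717
914 + 717 = 1631

MDCXXXI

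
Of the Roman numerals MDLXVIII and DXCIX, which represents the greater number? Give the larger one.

MDLXVIII = 1568
DXCIX = 599
1568 is larger

MDLXVIII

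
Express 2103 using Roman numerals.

Convert 2103 to Roman numerals:
  2103 contains 2×1000 (MM)
  103 contains 1×100 (C)
  3 contains 3×1 (III)

MMCIII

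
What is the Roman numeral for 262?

Convert 262 to Roman numerals:
  262 contains 2×100 (CC)
  62 contains 1×50 (L)
  12 contains 1×10 (X)
  2 contains 2×1 (II)

CCLXII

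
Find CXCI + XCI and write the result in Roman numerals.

CXCI = 191
XCI = 91
191 + 91 = 282

CCLXXXII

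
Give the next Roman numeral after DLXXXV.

DLXXXV = 585; next is 586

DLXXXVI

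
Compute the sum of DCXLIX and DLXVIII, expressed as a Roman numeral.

DCXLIX = 649
DLXVIII = 568
649 + 568 = 1217

MCCXVII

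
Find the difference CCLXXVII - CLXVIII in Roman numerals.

CCLXXVII = 277
CLXVIII = 168
277 - 168 = 109

CIX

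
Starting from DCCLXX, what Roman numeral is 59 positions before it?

DCCLXX = 770
770 - 59 = 711

DCCXI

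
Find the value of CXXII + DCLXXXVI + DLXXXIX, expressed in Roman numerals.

CXXII = 122, DCLXXXVI = 686, DLXXXIX = 589
122 + 686 = 808
808 + 589 = 1397

MCCCXCVII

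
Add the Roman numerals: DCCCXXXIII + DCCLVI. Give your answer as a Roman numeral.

DCCCXXXIII = 833
DCCLVI = 756
833 + 756 = 1589

MDLXXXIX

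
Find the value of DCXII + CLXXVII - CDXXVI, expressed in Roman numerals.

DCXII = 612, CLXXVII = 177, CDXXVI = 426
612 + 177 = 789
789 - 426 = 363

CCCLXIII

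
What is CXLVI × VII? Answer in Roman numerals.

CXLVI = 146
VII = 7
146 × 7 = 1022

MXXII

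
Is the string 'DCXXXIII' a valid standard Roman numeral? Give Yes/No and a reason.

'DCXXXIII': Check the rules: uses only the symbols I, V, X, L, C, D, M; no symbol is repeated more than three times in a row; V, L and D each appear at most once; no smaller symbol precedes a larger one (values never increase from left to right). Value: D (500) + C (100) + X (10) + X (10) + X (10) + I (1) + I (1) + I (1) = 633. So it is a valid standard Roman numeral.

Yes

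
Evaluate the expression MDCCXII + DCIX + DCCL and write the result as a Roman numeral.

MDCCXII = 1712, DCIX = 609, DCCL = 750
1712 + 609 = 2321
2321 + 750 = 3071

MMMLXXI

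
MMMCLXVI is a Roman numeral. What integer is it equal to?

MMMCLXVI: M=1000, M=1000, M=1000, C=100, L=50, X=10, V=5, I=1
1000 + 1000 + 1000 + 100 + 50 + 10 + 5 + 1 = 3166

3166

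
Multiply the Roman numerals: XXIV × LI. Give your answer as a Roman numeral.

XXIV = 24
LI = 51
24 × 51 = 1224

MCCXXIV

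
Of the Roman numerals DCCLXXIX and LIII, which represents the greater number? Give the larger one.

DCCLXXIX = 779
LIII = 53
779 is larger

DCCLXXIX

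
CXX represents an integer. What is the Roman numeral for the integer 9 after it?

CXX = 120
120 + 9 = 129

CXXIX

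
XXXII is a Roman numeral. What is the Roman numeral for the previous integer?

XXXII = 32, so the previous integer is 32 - 1 = 31

XXXI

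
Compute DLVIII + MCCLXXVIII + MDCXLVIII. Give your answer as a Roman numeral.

DLVIII = 558, MCCLXXVIII = 1278, MDCXLVIII = 1648
558 + 1278 = 1836
1836 + 1648 = 3484

MMMCDLXXXIV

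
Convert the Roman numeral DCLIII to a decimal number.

DCLIII: D=500, C=100, L=50, I=1, I=1, I=1
500 + 100 + 50 + 1 + 1 + 1 = 653

653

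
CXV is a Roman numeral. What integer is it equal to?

CXV: C=100, X=10, V=5
100 + 10 + 5 = 115

115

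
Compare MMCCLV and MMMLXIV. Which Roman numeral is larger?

MMCCLV = 2255
MMMLXIV = 3064
3064 is larger

MMMLXIV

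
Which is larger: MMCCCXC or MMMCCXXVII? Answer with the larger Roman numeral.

MMCCCXC = 2390
MMMCCXXVII = 3227
3227 is larger

MMMCCXXVII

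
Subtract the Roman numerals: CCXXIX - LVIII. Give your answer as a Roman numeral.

CCXXIX = 229
LVIII = 58
229 - 58 = 171

CLXXI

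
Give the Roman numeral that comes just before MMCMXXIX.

MMCMXXIX = 2929; previous is 2928

MMCMXXVIII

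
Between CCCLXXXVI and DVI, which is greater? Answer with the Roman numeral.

CCCLXXXVI = 386
DVI = 506
506 is larger

DVI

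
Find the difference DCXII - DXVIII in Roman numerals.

DCXII = 612
DXVIII = 518
612 - 518 = 94

XCIV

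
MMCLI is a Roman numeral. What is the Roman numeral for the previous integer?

MMCLI = 2151; previous is 2150

MMCL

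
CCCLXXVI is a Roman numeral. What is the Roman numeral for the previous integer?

CCCLXXVI = 376, so the previous integer is 376 - 1 = 375

CCCLXXV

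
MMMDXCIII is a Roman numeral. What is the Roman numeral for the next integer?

MMMDXCIII = 3593; next is 3594

MMMDXCIV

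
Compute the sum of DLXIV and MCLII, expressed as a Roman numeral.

DLXIV = 564
MCLII = 1152
564 + 1152 = 1716

MDCCXVI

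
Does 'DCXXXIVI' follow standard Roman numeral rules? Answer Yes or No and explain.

'DCXXXIVI': I cannot come right after the subtractive pair IV: once I is subtracted in IV, the next symbol must be smaller than I

No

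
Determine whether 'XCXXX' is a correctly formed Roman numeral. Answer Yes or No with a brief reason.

'XCXXX': X cannot come right after the subtractive pair XC: once X is subtracted in XC, the next symbol must be smaller than X

No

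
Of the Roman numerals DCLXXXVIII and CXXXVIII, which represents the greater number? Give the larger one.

DCLXXXVIII = 688
CXXXVIII = 138
688 is larger

DCLXXXVIII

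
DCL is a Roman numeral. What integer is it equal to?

DCL: D=500, C=100, L=50
500 + 100 + 50 = 650

650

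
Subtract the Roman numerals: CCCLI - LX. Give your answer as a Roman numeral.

CCCLI = 351
LX = 60
351 - 60 = 291

CCXCI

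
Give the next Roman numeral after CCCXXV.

CCCXXV = 325; next is 326

CCCXXVI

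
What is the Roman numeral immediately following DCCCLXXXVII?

DCCCLXXXVII = 887, so the next integer is 887 + 1 = 888

DCCCLXXXVIII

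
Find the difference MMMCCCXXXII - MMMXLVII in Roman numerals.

MMMCCCXXXII = 3332
MMMXLVII = 3047
3332 - 3047 = 285

CCLXXXV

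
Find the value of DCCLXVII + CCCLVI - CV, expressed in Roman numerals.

DCCLXVII = 767, CCCLVI = 356, CV = 105
767 + 356 = 1123
1123 - 105 = 1018

MXVIII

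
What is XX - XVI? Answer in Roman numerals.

XX = 20
XVI = 16
20 - 16 = 4

IV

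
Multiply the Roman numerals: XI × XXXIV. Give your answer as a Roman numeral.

XI = 11
XXXIV = 34
11 × 34 = 374

CCCLXXIV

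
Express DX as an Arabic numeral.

DX: D=500, X=10
500 + 10 = 510

510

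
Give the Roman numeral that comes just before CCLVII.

CCLVII = 257, so the previous integer is 257 - 1 = 256

CCLVI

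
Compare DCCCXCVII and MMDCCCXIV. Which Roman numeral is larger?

DCCCXCVII = 897
MMDCCCXIV = 2814
2814 is larger

MMDCCCXIV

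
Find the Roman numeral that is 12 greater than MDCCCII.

MDCCCII = 1802
1802 + 12 = 1814

MDCCCXIV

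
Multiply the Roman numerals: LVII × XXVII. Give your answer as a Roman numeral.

LVII = 57
XXVII = 27
57 × 27 = 1539

MDXXXIX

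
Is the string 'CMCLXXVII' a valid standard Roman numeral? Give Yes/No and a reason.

'CMCLXXVII': C cannot come right after the subtractive pair CM: once C is subtracted in CM, the next symbol must be smaller than C

No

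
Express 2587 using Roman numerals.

Convert 2587 to Roman numerals:
  2587 contains 2×1000 (MM)
  587 contains 1×500 (D)
  87 contains 1×50 (L)
  37 contains 3×10 (XXX)
  7 contains 1×5 (V)
  2 contains 2×1 (II)

MMDLXXXVII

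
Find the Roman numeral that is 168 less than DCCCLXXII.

DCCCLXXII = 872
872 - 168 = 704

DCCIV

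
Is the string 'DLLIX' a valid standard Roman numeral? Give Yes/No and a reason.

'DLLIX': L should not appear more than once

No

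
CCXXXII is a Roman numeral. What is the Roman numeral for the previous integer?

CCXXXII = 232; previous is 231

CCXXXI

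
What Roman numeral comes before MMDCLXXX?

MMDCLXXX = 2680, so the previous integer is 2680 - 1 = 2679

MMDCLXXIX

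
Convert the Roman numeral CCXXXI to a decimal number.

CCXXXI: C=100, C=100, X=10, X=10, X=10, I=1
100 + 100 + 10 + 10 + 10 + 1 = 231

231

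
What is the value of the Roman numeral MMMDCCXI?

MMMDCCXI: M=1000, M=1000, M=1000, D=500, C=100, C=100, X=10, I=1
1000 + 1000 + 1000 + 500 + 100 + 100 + 10 + 1 = 3711

3711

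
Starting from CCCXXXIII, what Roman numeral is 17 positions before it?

CCCXXXIII = 333
333 - 17 = 316

CCCXVI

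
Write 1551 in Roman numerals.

Convert 1551 to Roman numerals:
  1551 contains 1×1000 (M)
  551 contains 1×500 (D)
  51 contains 1×50 (L)
  1 contains 1×1 (I)

MDLI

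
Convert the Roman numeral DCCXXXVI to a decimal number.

DCCXXXVI: D=500, C=100, C=100, X=10, X=10, X=10, V=5, I=1
500 + 100 + 100 + 10 + 10 + 10 + 5 + 1 = 736

736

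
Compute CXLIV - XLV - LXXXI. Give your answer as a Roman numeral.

CXLIV = 144, XLV = 45, LXXXI = 81
144 - 45 = 99
99 - 81 = 18

XVIII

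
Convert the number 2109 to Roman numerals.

Convert 2109 to Roman numerals:
  2109 contains 2×1000 (MM)
  109 contains 1×100 (C)
  9 contains 1×9 (IX)

MMCIX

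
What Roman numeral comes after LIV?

LIV = 54; next is 55

LV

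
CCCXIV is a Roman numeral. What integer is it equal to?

CCCXIV: C=100, C=100, C=100, X=10, IV=4
100 + 100 + 100 + 10 + 4 = 314

314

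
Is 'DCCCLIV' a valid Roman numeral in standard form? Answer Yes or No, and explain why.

'DCCCLIV': Check the rules: uses only the symbols I, V, X, L, C, D, M; no symbol is repeated more than three times in a row; V, L and D each appear at most once; the only place a smaller symbol precedes a larger one is the allowed subtractive pair IV, the symbol right after such a pair (if any) is smaller than the pair's first symbol, and otherwise the values never increase from left to right. Value: D (500) + C (100) + C (100) + C (100) + L (50) + IV (4) = 854. So it is a valid standard Roman numeral.

Yes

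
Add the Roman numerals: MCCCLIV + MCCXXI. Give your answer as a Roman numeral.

MCCCLIV = 1354
MCCXXI = 1221
1354 + 1221 = 2575

MMDLXXV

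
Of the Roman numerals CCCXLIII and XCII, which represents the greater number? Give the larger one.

CCCXLIII = 343
XCII = 92
343 is larger

CCCXLIII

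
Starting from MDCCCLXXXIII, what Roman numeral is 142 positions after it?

MDCCCLXXXIII = 1883
1883 + 142 = 2025

MMXXV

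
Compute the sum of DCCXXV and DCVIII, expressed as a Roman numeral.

DCCXXV = 725
DCVIII = 608
725 + 608 = 1333

MCCCXXXIII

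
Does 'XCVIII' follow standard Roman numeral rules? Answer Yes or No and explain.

'XCVIII': Check the rules: uses only the symbols I, V, X, L, C, D, M; no symbol is repeated more than three times in a row; V, L and D each appear at most once; the only place a smaller symbol precedes a larger one is the allowed subtractive pair XC, the symbol right after such a pair (if any) is smaller than the pair's first symbol, and otherwise the values never increase from left to right. Value: XC (90) + V (5) + I (1) + I (1) + I (1) = 98. So it is a valid standard Roman numeral.

Yes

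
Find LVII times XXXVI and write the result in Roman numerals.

LVII = 57
XXXVI = 36
57 × 36 = 2052

MMLII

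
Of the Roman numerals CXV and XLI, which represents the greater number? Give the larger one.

CXV = 115
XLI = 41
115 is larger

CXV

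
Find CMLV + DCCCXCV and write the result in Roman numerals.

CMLV = 955
DCCCXCV = 895
955 + 895 = 1850

MDCCCL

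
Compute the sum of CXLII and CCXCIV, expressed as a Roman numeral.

CXLII = 142
CCXCIV = 294
142 + 294 = 436

CDXXXVI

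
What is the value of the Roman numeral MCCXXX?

MCCXXX: M=1000, C=100, C=100, X=10, X=10, X=10
1000 + 100 + 100 + 10 + 10 + 10 = 1230

1230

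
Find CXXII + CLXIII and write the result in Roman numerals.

CXXII = 122
CLXIII = 163
122 + 163 = 285

CCLXXXV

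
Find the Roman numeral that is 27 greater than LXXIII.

LXXIII = 73
73 + 27 = 100

C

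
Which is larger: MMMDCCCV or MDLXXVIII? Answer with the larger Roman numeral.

MMMDCCCV = 3805
MDLXXVIII = 1578
3805 is larger

MMMDCCCV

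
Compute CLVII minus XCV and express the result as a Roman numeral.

CLVII = 157
XCV = 95
157 - 95 = 62

LXII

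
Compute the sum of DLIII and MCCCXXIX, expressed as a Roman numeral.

DLIII = 553
MCCCXXIX = 1329
553 + 1329 = 1882

MDCCCLXXXII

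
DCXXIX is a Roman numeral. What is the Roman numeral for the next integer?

DCXXIX = 629, so the next integer is 629 + 1 = 630

DCXXX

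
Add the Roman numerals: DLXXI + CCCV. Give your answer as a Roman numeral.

DLXXI = 571
CCCV = 305
571 + 305 = 876

DCCCLXXVI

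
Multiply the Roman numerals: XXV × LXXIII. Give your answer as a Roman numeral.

XXV = 25
LXXIII = 73
25 × 73 = 1825

MDCCCXXV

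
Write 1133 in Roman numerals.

Convert 1133 to Roman numerals:
  1133 contains 1×1000 (M)
  133 contains 1×100 (C)
  33 contains 3×10 (XXX)
  3 contains 3×1 (III)

MCXXXIII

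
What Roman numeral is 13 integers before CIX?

CIX = 109
109 - 13 = 96

XCVI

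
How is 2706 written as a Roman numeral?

Convert 2706 to Roman numerals:
  2706 contains 2×1000 (MM)
  706 contains 1×500 (D)
  206 contains 2×100 (CC)
  6 contains 1×5 (V)
  1 contains 1×1 (I)

MMDCCVI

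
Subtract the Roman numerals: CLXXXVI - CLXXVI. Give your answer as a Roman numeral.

CLXXXVI = 186
CLXXVI = 176
186 - 176 = 10

X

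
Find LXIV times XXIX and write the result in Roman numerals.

LXIV = 64
XXIX = 29
64 × 29 = 1856

MDCCCLVI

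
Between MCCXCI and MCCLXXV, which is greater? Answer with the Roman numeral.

MCCXCI = 1291
MCCLXXV = 1275
1291 is larger

MCCXCI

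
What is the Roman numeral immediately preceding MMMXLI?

MMMXLI = 3041; previous is 3040

MMMXL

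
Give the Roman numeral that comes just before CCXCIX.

CCXCIX = 299; previous is 298

CCXCVIII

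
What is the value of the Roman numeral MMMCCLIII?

MMMCCLIII: M=1000, M=1000, M=1000, C=100, C=100, L=50, I=1, I=1, I=1
1000 + 1000 + 1000 + 100 + 100 + 50 + 1 + 1 + 1 = 3253

3253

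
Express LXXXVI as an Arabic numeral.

LXXXVI: L=50, X=10, X=10, X=10, V=5, I=1
50 + 10 + 10 + 10 + 5 + 1 = 86

86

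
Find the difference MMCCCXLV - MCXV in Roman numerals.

MMCCCXLV = 2345
MCXV = 1115
2345 - 1115 = 1230

MCCXXX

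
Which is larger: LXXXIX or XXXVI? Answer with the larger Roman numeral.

LXXXIX = 89
XXXVI = 36
89 is larger

LXXXIX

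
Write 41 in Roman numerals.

Convert 41 to Roman numerals:
  41 contains 1×40 (XL)
  1 contains 1×1 (I)

XLI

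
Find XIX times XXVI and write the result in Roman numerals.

XIX = 19
XXVI = 26
19 × 26 = 494

CDXCIV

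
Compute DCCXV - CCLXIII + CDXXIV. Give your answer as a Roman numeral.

DCCXV = 715, CCLXIII = 263, CDXXIV = 424
715 - 263 = 452
452 + 424 = 876

DCCCLXXVI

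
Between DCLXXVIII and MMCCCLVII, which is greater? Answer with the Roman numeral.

DCLXXVIII = 678
MMCCCLVII = 2357
2357 is larger

MMCCCLVII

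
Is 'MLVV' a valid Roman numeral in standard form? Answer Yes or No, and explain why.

'MLVV': V should not appear more than once

No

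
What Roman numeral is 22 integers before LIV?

LIV = 54
54 - 22 = 32

XXXII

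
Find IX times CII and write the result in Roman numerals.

IX = 9
CII = 102
9 × 102 = 918

CMXVIII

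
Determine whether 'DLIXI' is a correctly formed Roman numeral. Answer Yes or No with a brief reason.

'DLIXI': I cannot come right after the subtractive pair IX: once I is subtracted in IX, the next symbol must be smaller than I

No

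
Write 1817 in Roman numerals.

Convert 1817 to Roman numerals:
  1817 contains 1×1000 (M)
  817 contains 1×500 (D)
  317 contains 3×100 (CCC)
  17 contains 1×10 (X)
  7 contains 1×5 (V)
  2 contains 2×1 (II)

MDCCCXVII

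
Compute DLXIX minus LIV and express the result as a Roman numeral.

DLXIX = 569
LIV = 54
569 - 54 = 515

DXV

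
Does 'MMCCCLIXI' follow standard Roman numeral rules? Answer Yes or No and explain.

'MMCCCLIXI': I cannot come right after the subtractive pair IX: once I is subtracted in IX, the next symbol must be smaller than I

No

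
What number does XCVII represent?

XCVII: XC=90, V=5, I=1, I=1
90 + 5 + 1 + 1 = 97

97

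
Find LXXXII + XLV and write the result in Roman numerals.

LXXXII = 82
XLV = 45
82 + 45 = 127

CXXVII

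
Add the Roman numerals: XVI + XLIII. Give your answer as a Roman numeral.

XVI = 16
XLIII = 43
16 + 43 = 59

LIX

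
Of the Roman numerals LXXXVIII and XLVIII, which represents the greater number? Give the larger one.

LXXXVIII = 88
XLVIII = 48
88 is larger

LXXXVIII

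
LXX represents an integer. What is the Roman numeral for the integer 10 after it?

LXX = 70
70 + 10 = 80

LXXX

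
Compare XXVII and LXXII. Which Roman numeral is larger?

XXVII = 27
LXXII = 72
72 is larger

LXXII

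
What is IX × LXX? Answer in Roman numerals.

IX = 9
LXX = 70
9 × 70 = 630

DCXXX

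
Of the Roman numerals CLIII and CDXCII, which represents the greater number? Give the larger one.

CLIII = 153
CDXCII = 492
492 is larger

CDXCII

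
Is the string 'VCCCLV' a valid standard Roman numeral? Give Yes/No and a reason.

'VCCCLV': V should not appear more than once

No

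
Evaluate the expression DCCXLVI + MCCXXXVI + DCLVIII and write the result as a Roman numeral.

DCCXLVI = 746, MCCXXXVI = 1236, DCLVIII = 658
746 + 1236 = 1982
1982 + 658 = 2640

MMDCXL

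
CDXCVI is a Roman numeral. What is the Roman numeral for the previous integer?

CDXCVI = 496; previous is 495

CDXCV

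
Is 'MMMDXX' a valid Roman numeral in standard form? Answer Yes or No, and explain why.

'MMMDXX': Check the rules: uses only the symbols I, V, X, L, C, D, M; no symbol is repeated more than three times in a row; V, L and D each appear at most once; no smaller symbol precedes a larger one (values never increase from left to right). Value: M (1000) + M (1000) + M (1000) + D (500) + X (10) + X (10) = 3520. So it is a valid standard Roman numeral.

Yes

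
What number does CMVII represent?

CMVII: CM=900, V=5, I=1, I=1
900 + 5 + 1 + 1 = 907

907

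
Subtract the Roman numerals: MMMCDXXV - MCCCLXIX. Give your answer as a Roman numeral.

MMMCDXXV = 3425
MCCCLXIX = 1369
3425 - 1369 = 2056

MMLVI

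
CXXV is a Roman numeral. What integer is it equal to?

CXXV: C=100, X=10, X=10, V=5
100 + 10 + 10 + 5 = 125

125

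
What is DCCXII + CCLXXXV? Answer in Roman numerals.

DCCXII = 712
CCLXXXV = 285
712 + 285 = 997

CMXCVII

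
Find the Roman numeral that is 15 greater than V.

V = 5
5 + 15 = 20

XX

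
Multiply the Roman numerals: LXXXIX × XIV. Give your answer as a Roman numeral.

LXXXIX = 89
XIV = 14
89 × 14 = 1246

MCCXLVI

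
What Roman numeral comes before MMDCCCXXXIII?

MMDCCCXXXIII = 2833, so the previous integer is 2833 - 1 = 2832

MMDCCCXXXII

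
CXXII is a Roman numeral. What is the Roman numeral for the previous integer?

CXXII = 122; previous is 121

CXXI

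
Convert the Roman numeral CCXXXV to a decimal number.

CCXXXV: C=100, C=100, X=10, X=10, X=10, V=5
100 + 100 + 10 + 10 + 10 + 5 = 235

235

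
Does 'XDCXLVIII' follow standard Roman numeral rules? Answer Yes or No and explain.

'XDCXLVIII': Invalid subtractive combination: XD

No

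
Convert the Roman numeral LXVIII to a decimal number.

LXVIII: L=50, X=10, V=5, I=1, I=1, I=1
50 + 10 + 5 + 1 + 1 + 1 = 68

68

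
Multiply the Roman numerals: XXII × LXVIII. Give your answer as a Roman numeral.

XXII = 22
LXVIII = 68
22 × 68 = 1496

MCDXCVI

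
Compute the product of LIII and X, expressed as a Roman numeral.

LIII = 53
X = 10
53 × 10 = 530

DXXX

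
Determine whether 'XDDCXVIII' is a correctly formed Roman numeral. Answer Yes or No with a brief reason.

'XDDCXVIII': D should not appear more than once

No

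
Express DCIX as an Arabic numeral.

DCIX: D=500, C=100, IX=9
500 + 100 + 9 = 609

609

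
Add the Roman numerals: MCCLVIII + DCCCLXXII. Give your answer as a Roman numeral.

MCCLVIII = 1258
DCCCLXXII = 872
1258 + 872 = 2130

MMCXXX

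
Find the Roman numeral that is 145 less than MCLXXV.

MCLXXV = 1175
1175 - 145 = 1030

MXXX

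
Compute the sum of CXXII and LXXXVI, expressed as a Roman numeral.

CXXII = 122
LXXXVI = 86
122 + 86 = 208

CCVIII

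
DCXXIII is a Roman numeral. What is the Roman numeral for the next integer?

DCXXIII = 623, so the next integer is 623 + 1 = 624

DCXXIV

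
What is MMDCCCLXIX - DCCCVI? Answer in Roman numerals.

MMDCCCLXIX = 2869
DCCCVI = 806
2869 - 806 = 2063

MMLXIII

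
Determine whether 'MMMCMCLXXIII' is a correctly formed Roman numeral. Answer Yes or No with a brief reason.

'MMMCMCLXXIII': C cannot come right after the subtractive pair CM: once C is subtracted in CM, the next symbol must be smaller than C

No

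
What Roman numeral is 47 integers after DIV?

DIV = 504
504 + 47 = 551

DLI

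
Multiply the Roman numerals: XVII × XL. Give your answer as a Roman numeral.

XVII = 17
XL = 40
17 × 40 = 680

DCLXXX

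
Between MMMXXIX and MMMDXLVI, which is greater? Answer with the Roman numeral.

MMMXXIX = 3029
MMMDXLVI = 3546
3546 is larger

MMMDXLVI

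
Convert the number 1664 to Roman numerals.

Convert 1664 to Roman numerals:
  1664 contains 1×1000 (M)
  664 contains 1×500 (D)
  164 contains 1×100 (C)
  64 contains 1×50 (L)
  14 contains 1×10 (X)
  4 contains 1×4 (IV)

MDCLXIV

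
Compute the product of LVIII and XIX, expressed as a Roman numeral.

LVIII = 58
XIX = 19
58 × 19 = 1102

MCII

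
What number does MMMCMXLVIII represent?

MMMCMXLVIII: M=1000, M=1000, M=1000, CM=900, XL=40, V=5, I=1, I=1, I=1
1000 + 1000 + 1000 + 900 + 40 + 5 + 1 + 1 + 1 = 3948

3948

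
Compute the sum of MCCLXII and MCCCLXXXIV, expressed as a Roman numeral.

MCCLXII = 1262
MCCCLXXXIV = 1384
1262 + 1384 = 2646

MMDCXLVI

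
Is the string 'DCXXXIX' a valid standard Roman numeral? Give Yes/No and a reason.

'DCXXXIX': Check the rules: uses only the symbols I, V, X, L, C, D, M; no symbol is repeated more than three times in a row; V, L and D each appear at most once; the only place a smaller symbol precedes a larger one is the allowed subtractive pair IX, the symbol right after such a pair (if any) is smaller than the pair's first symbol, and otherwise the values never increase from left to right. Value: D (500) + C (100) + X (10) + X (10) + X (10) + IX (9) = 639. So it is a valid standard Roman numeral.

Yes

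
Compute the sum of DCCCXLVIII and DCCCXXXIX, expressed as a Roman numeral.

DCCCXLVIII = 848
DCCCXXXIX = 839
848 + 839 = 1687

MDCLXXXVII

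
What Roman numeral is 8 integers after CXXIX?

CXXIX = 129
129 + 8 = 137

CXXXVII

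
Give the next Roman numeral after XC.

XC = 90, so the next integer is 90 + 1 = 91

XCI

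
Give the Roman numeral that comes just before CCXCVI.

CCXCVI = 296, so the previous integer is 296 - 1 = 295

CCXCV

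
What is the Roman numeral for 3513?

Convert 3513 to Roman numerals:
  3513 contains 3×1000 (MMM)
  513 contains 1×500 (D)
  13 contains 1×10 (X)
  3 contains 3×1 (III)

MMMDXIII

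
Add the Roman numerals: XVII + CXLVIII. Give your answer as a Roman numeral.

XVII = 17
CXLVIII = 148
17 + 148 = 165

CLXV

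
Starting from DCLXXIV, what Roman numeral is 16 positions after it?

DCLXXIV = 674
674 + 16 = 690

DCXC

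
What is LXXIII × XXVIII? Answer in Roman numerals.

LXXIII = 73
XXVIII = 28
73 × 28 = 2044

MMXLIV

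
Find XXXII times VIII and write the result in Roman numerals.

XXXII = 32
VIII = 8
32 × 8 = 256

CCLVI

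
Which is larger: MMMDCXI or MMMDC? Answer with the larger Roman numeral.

MMMDCXI = 3611
MMMDC = 3600
3611 is larger

MMMDCXI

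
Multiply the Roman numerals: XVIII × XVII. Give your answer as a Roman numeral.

XVIII = 18
XVII = 17
18 × 17 = 306

CCCVI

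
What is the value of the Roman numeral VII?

VII: V=5, I=1, I=1
5 + 1 + 1 = 7

7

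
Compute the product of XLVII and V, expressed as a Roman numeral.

XLVII = 47
V = 5
47 × 5 = 235

CCXXXV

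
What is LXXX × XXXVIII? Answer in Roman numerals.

LXXX = 80
XXXVIII = 38
80 × 38 = 3040

MMMXL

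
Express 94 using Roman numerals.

Convert 94 to Roman numerals:
  94 contains 1×90 (XC)
  4 contains 1×4 (IV)

XCIV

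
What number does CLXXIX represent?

CLXXIX: C=100, L=50, X=10, X=10, IX=9
100 + 50 + 10 + 10 + 9 = 179

179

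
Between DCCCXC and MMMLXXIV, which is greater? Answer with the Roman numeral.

DCCCXC = 890
MMMLXXIV = 3074
3074 is larger

MMMLXXIV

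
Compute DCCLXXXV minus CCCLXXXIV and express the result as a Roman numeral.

DCCLXXXV = 785
CCCLXXXIV = 384
785 - 384 = 401

CDI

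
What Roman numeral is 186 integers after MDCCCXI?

MDCCCXI = 1811
1811 + 186 = 1997

MCMXCVII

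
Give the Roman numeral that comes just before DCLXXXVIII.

DCLXXXVIII = 688, so the previous integer is 688 - 1 = 687

DCLXXXVII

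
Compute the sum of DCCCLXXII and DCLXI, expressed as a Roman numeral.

DCCCLXXII = 872
DCLXI = 661
872 + 661 = 1533

MDXXXIII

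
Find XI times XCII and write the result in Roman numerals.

XI = 11
XCII = 92
11 × 92 = 1012

MXII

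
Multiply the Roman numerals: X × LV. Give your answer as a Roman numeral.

X = 10
LV = 55
10 × 55 = 550

DL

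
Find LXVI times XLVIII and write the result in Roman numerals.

LXVI = 66
XLVIII = 48
66 × 48 = 3168

MMMCLXVIII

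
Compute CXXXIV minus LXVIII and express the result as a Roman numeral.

CXXXIV = 134
LXVIII = 68
134 - 68 = 66

LXVI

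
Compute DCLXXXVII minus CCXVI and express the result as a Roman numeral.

DCLXXXVII = 687
CCXVI = 216
687 - 216 = 471

CDLXXI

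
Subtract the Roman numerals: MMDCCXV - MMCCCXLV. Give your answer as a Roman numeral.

MMDCCXV = 2715
MMCCCXLV = 2345
2715 - 2345 = 370

CCCLXX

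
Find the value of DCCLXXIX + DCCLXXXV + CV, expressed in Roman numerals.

DCCLXXIX = 779, DCCLXXXV = 785, CV = 105
779 + 785 = 1564
1564 + 105 = 1669

MDCLXIX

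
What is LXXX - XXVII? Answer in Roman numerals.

LXXX = 80
XXVII = 27
80 - 27 = 53

LIII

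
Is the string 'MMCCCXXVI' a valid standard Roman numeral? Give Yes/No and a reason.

'MMCCCXXVI': Check the rules: uses only the symbols I, V, X, L, C, D, M; no symbol is repeated more than three times in a row; V, L and D each appear at most once; no smaller symbol precedes a larger one (values never increase from left to right). Value: M (1000) + M (1000) + C (100) + C (100) + C (100) + X (10) + X (10) + V (5) + I (1) = 2326. So it is a valid standard Roman numeral.

Yes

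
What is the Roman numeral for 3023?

Convert 3023 to Roman numerals:
  3023 contains 3×1000 (MMM)
  23 contains 2×10 (XX)
  3 contains 3×1 (III)

MMMXXIII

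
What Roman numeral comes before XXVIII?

XXVIII = 28; previous is 27

XXVII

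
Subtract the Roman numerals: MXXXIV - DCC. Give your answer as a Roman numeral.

MXXXIV = 1034
DCC = 700
1034 - 700 = 334

CCCXXXIV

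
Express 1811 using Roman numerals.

Convert 1811 to Roman numerals:
  1811 contains 1×1000 (M)
  811 contains 1×500 (D)
  311 contains 3×100 (CCC)
  11 contains 1×10 (X)
  1 contains 1×1 (I)

MDCCCXI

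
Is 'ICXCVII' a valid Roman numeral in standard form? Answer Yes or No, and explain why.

'ICXCVII': Invalid subtractive combination: IC

No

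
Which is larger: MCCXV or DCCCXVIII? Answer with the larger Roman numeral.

MCCXV = 1215
DCCCXVIII = 818
1215 is larger

MCCXV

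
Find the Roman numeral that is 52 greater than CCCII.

CCCII = 302
302 + 52 = 354

CCCLIV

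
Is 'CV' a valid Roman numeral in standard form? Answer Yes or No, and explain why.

'CV': Check the rules: uses only the symbols I, V, X, L, C, D, M; no symbol is repeated more than three times in a row; V, L and D each appear at most once; no smaller symbol precedes a larger one (values never increase from left to right). Value: C (100) + V (5) = 105. So it is a valid standard Roman numeral.

Yes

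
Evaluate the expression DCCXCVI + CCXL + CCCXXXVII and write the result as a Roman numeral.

DCCXCVI = 796, CCXL = 240, CCCXXXVII = 337
796 + 240 = 1036
1036 + 337 = 1373

MCCCLXXIII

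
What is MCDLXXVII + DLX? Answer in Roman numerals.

MCDLXXVII = 1477
DLX = 560
1477 + 560 = 2037

MMXXXVII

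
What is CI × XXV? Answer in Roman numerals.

CI = 101
XXV = 25
101 × 25 = 2525

MMDXXV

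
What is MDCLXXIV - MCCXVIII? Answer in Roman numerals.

MDCLXXIV = 1674
MCCXVIII = 1218
1674 - 1218 = 456

CDLVI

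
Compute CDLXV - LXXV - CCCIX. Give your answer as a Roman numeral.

CDLXV = 465, LXXV = 75, CCCIX = 309
465 - 75 = 390
390 - 309 = 81

LXXXI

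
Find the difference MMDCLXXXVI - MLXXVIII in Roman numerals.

MMDCLXXXVI = 2686
MLXXVIII = 1078
2686 - 1078 = 1608

MDCVIII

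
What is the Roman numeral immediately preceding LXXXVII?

LXXXVII = 87, so the previous integer is 87 - 1 = 86

LXXXVI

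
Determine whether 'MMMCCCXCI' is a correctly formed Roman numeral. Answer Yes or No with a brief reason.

'MMMCCCXCI': Check the rules: uses only the symbols I, V, X, L, C, D, M; no symbol is repeated more than three times in a row; V, L and D each appear at most once; the only place a smaller symbol precedes a larger one is the allowed subtractive pair XC, the symbol right after such a pair (if any) is smaller than the pair's first symbol, and otherwise the values never increase from left to right. Value: M (1000) + M (1000) + M (1000) + C (100) + C (100) + C (100) + XC (90) + I (1) = 3391. So it is a valid standard Roman numeral.

Yes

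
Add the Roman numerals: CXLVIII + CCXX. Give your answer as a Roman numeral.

CXLVIII = 148
CCXX = 220
148 + 220 = 368

CCCLXVIII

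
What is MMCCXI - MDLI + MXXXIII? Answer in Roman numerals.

MMCCXI = 2211, MDLI = 1551, MXXXIII = 1033
2211 - 1551 = 660
660 + 1033 = 1693

MDCXCIII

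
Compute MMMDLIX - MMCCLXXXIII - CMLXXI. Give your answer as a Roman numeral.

MMMDLIX = 3559, MMCCLXXXIII = 2283, CMLXXI = 971
3559 - 2283 = 1276
1276 - 971 = 305

CCCV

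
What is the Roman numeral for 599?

Convert 599 to Roman numerals:
  599 contains 1×500 (D)
  99 contains 1×90 (XC)
  9 contains 1×9 (IX)

DXCIX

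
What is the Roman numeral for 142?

Convert 142 to Roman numerals:
  142 contains 1×100 (C)
  42 contains 1×40 (XL)
  2 contains 2×1 (II)

CXLII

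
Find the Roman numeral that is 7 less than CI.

CI = 101
101 - 7 = 94

XCIV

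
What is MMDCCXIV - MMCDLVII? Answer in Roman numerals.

MMDCCXIV = 2714
MMCDLVII = 2457
2714 - 2457 = 257

CCLVII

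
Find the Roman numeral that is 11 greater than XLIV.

XLIV = 44
44 + 11 = 55

LV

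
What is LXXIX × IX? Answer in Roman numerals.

LXXIX = 79
IX = 9
79 × 9 = 711

DCCXI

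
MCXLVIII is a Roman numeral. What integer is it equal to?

MCXLVIII: M=1000, C=100, XL=40, V=5, I=1, I=1, I=1
1000 + 100 + 40 + 5 + 1 + 1 + 1 = 1148

1148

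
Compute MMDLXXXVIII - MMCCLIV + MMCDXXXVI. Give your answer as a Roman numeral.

MMDLXXXVIII = 2588, MMCCLIV = 2254, MMCDXXXVI = 2436
2588 - 2254 = 334
334 + 2436 = 2770

MMDCCLXX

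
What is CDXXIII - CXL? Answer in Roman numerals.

CDXXIII = 423
CXL = 140
423 - 140 = 283

CCLXXXIII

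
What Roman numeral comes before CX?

CX = 110, so the previous integer is 110 - 1 = 109

CIX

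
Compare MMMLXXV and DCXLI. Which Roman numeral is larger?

MMMLXXV = 3075
DCXLI = 641
3075 is larger

MMMLXXV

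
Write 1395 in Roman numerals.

Convert 1395 to Roman numerals:
  1395 contains 1×1000 (M)
  395 contains 3×100 (CCC)
  95 contains 1×90 (XC)
  5 contains 1×5 (V)

MCCCXCV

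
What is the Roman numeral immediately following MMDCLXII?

MMDCLXII = 2662, so the next integer is 2662 + 1 = 2663

MMDCLXIII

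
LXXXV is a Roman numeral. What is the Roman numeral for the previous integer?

LXXXV = 85; previous is 84

LXXXIV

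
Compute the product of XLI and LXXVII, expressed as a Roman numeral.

XLI = 41
LXXVII = 77
41 × 77 = 3157

MMMCLVII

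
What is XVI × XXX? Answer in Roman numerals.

XVI = 16
XXX = 30
16 × 30 = 480

CDLXXX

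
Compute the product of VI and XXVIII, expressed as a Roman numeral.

VI = 6
XXVIII = 28
6 × 28 = 168

CLXVIII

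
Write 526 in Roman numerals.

Convert 526 to Roman numerals:
  526 contains 1×500 (D)
  26 contains 2×10 (XX)
  6 contains 1×5 (V)
  1 contains 1×1 (I)

DXXVI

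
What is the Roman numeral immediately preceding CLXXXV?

CLXXXV = 185, so the previous integer is 185 - 1 = 184

CLXXXIV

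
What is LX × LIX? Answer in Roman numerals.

LX = 60
LIX = 59
60 × 59 = 3540

MMMDXL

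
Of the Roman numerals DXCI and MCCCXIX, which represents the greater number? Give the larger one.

DXCI = 591
MCCCXIX = 1319
1319 is larger

MCCCXIX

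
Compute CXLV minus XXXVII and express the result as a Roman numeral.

CXLV = 145
XXXVII = 37
145 - 37 = 108

CVIII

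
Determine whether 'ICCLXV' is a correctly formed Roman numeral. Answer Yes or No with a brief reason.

'ICCLXV': Invalid subtractive combination: IC

No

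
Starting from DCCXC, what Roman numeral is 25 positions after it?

DCCXC = 790
790 + 25 = 815

DCCCXV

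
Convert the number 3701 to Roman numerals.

Convert 3701 to Roman numerals:
  3701 contains 3×1000 (MMM)
  701 contains 1×500 (D)
  201 contains 2×100 (CC)
  1 contains 1×1 (I)

MMMDCCI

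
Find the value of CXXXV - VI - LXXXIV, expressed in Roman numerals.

CXXXV = 135, VI = 6, LXXXIV = 84
135 - 6 = 129
129 - 84 = 45

XLV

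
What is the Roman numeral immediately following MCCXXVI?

MCCXXVI = 1226; next is 1227

MCCXXVII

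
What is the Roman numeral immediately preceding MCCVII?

MCCVII = 1207; previous is 1206

MCCVI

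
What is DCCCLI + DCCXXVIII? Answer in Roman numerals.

DCCCLI = 851
DCCXXVIII = 728
851 + 728 = 1579

MDLXXIX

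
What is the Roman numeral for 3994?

Convert 3994 to Roman numerals:
  3994 contains 3×1000 (MMM)
  994 contains 1×900 (CM)
  94 contains 1×90 (XC)
  4 contains 1×4 (IV)

MMMCMXCIV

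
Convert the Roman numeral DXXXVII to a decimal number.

DXXXVII: D=500, X=10, X=10, X=10, V=5, I=1, I=1
500 + 10 + 10 + 10 + 5 + 1 + 1 = 537

537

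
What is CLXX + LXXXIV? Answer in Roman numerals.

CLXX = 170
LXXXIV = 84
170 + 84 = 254

CCLIV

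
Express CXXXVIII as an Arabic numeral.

CXXXVIII: C=100, X=10, X=10, X=10, V=5, I=1, I=1, I=1
100 + 10 + 10 + 10 + 5 + 1 + 1 + 1 = 138

138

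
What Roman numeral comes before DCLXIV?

DCLXIV = 664, so the previous integer is 664 - 1 = 663

DCLXIII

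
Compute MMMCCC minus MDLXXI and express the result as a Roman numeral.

MMMCCC = 3300
MDLXXI = 1571
3300 - 1571 = 1729

MDCCXXIX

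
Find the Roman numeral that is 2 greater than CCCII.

CCCII = 302
302 + 2 = 304

CCCIV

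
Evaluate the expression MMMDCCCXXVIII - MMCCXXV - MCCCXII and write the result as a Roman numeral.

MMMDCCCXXVIII = 3828, MMCCXXV = 2225, MCCCXII = 1312
3828 - 2225 = 1603
1603 - 1312 = 291

CCXCI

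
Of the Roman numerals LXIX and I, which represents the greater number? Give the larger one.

LXIX = 69
I = 1
69 is larger

LXIX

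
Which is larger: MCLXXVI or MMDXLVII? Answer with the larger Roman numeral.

MCLXXVI = 1176
MMDXLVII = 2547
2547 is larger

MMDXLVII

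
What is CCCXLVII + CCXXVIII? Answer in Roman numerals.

CCCXLVII = 347
CCXXVIII = 228
347 + 228 = 575

DLXXV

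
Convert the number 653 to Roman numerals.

Convert 653 to Roman numerals:
  653 contains 1×500 (D)
  153 contains 1×100 (C)
  53 contains 1×50 (L)
  3 contains 3×1 (III)

DCLIII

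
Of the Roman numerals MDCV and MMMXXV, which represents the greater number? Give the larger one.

MDCV = 1605
MMMXXV = 3025
3025 is larger

MMMXXV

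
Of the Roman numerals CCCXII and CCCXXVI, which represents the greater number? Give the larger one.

CCCXII = 312
CCCXXVI = 326
326 is larger

CCCXXVI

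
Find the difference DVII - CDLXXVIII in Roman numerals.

DVII = 507
CDLXXVIII = 478
507 - 478 = 29

XXIX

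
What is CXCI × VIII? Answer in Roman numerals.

CXCI = 191
VIII = 8
191 × 8 = 1528

MDXXVIII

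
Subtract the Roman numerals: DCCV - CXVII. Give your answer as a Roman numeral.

DCCV = 705
CXVII = 117
705 - 117 = 588

DLXXXVIII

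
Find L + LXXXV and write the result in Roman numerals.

L = 50
LXXXV = 85
50 + 85 = 135

CXXXV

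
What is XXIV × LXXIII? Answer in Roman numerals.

XXIV = 24
LXXIII = 73
24 × 73 = 1752

MDCCLII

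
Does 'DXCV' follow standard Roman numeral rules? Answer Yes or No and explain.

'DXCV': Check the rules: uses only the symbols I, V, X, L, C, D, M; no symbol is repeated more than three times in a row; V, L and D each appear at most once; the only place a smaller symbol precedes a larger one is the allowed subtractive pair XC, the symbol right after such a pair (if any) is smaller than the pair's first symbol, and otherwise the values never increase from left to right. Value: D (500) + XC (90) + V (5) = 595. So it is a valid standard Roman numeral.

Yes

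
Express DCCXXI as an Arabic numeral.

DCCXXI: D=500, C=100, C=100, X=10, X=10, I=1
500 + 100 + 100 + 10 + 10 + 1 = 721

721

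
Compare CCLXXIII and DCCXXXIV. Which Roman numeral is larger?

CCLXXIII = 273
DCCXXXIV = 734
734 is larger

DCCXXXIV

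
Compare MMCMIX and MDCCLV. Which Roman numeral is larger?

MMCMIX = 2909
MDCCLV = 1755
2909 is larger

MMCMIX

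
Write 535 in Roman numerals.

Convert 535 to Roman numerals:
  535 contains 1×500 (D)
  35 contains 3×10 (XXX)
  5 contains 1×5 (V)

DXXXV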